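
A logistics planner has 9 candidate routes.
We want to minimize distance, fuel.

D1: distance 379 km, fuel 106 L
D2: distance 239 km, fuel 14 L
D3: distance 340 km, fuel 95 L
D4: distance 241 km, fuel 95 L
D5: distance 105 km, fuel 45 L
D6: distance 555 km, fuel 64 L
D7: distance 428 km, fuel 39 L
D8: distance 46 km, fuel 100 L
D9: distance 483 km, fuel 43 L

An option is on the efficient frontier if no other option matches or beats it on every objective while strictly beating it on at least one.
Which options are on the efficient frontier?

D1: dominated by D2 (distance 239≤379, fuel 14≤106).
D2: not dominated (best fuel).
D3: dominated by D2 (distance 239≤340, fuel 14≤95).
D4: dominated by D2 (distance 239≤241, fuel 14≤95).
D5: not dominated.
D6: dominated by D2 (distance 239≤555, fuel 14≤64).
D7: dominated by D2 (distance 239≤428, fuel 14≤39).
D8: not dominated (best distance).
D9: dominated by D2 (distance 239≤483, fuel 14≤43).

D2, D5, D8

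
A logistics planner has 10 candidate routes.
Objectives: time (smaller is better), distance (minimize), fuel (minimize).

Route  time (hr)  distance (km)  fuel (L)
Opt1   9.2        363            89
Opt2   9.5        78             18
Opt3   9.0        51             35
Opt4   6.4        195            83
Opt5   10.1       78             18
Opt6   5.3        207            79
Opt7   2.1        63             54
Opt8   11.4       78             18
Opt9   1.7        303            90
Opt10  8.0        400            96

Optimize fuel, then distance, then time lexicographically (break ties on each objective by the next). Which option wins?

First minimize fuel: best is 18, kept {Opt2, Opt5, Opt8}.
Then minimize distance: best is 78, kept {Opt2, Opt5, Opt8}.
Then minimize time: best is 9.5, kept {Opt2}.

Opt2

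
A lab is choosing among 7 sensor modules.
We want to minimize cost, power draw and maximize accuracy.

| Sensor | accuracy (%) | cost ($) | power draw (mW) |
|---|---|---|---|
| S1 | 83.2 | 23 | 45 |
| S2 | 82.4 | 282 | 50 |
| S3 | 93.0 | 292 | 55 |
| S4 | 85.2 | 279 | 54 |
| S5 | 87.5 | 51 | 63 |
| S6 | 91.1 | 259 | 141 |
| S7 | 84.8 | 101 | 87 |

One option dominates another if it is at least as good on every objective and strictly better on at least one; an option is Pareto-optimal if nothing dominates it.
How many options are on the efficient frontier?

5

S1: not dominated (best cost).
S2: dominated by S1 (accuracy 83.2≥82.4, cost 23≤282, power draw 45≤50).
S3: not dominated (best accuracy).
S4: not dominated.
S5: not dominated.
S6: not dominated.
S7: dominated by S5 (accuracy 87.5≥84.8, cost 51≤101, power draw 63≤87).
Pareto-optimal: S1, S3, S4, S5, S6 → 5.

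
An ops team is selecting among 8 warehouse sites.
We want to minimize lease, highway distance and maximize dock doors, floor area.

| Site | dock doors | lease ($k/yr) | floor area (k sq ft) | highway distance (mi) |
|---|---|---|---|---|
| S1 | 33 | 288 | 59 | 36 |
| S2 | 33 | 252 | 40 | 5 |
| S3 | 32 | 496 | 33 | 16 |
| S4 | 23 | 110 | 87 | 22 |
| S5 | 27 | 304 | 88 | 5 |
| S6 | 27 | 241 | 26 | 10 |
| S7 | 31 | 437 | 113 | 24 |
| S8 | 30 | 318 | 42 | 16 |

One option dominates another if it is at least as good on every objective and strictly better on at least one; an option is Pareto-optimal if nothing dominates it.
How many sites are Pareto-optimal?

S1: not dominated.
S2: not dominated.
S3: dominated by S2 (dock doors 33≥32, lease 252≤496, floor area 40≥33, highway distance 5≤16).
S4: not dominated (best lease).
S5: not dominated.
S6: not dominated.
S7: not dominated (best floor area).
S8: not dominated.
Pareto-optimal: S1, S2, S4, S5, S6, S7, S8 → 7.

7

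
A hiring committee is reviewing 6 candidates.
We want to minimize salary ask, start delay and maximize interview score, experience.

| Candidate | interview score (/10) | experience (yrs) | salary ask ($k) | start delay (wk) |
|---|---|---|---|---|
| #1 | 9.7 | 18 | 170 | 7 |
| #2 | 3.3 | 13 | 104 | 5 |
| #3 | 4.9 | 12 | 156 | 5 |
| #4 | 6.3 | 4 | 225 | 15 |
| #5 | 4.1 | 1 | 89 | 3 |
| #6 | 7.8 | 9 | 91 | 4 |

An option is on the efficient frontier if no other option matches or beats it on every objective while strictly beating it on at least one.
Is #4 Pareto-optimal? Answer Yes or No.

#1 vs #4: interview score 9.7≥6.3, experience 18≥4, salary ask 170≤225, start delay 7≤15 — #1 is at least as good on every objective and strictly better on at least one, so #1 dominates #4.

No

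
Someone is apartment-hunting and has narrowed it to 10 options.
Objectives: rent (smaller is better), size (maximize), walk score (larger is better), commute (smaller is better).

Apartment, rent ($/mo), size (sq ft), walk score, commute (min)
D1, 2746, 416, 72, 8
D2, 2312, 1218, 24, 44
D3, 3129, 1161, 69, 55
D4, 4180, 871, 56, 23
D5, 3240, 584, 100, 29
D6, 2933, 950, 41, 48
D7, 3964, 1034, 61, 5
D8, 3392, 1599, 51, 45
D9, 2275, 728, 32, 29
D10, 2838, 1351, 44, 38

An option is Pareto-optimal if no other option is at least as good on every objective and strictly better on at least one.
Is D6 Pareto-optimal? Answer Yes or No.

D10 vs D6: rent 2838≤2933, size 1351≥950, walk score 44≥41, commute 38≤48 — D10 is at least as good on every objective and strictly better on at least one, so D10 dominates D6.

No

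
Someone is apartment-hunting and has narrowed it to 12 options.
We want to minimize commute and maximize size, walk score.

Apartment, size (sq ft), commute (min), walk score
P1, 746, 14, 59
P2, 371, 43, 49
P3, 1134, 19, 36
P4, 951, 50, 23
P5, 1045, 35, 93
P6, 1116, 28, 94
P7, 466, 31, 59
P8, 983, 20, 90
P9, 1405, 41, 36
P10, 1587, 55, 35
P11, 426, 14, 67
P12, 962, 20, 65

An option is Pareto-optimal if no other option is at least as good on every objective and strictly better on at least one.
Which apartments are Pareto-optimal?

P1: not dominated.
P2: dominated by P1 (size 746≥371, commute 14≤43, walk score 59≥49).
P3: not dominated.
P4: dominated by P3 (size 1134≥951, commute 19≤50, walk score 36≥23).
P5: dominated by P6 (size 1116≥1045, commute 28≤35, walk score 94≥93).
P6: not dominated (best walk score).
P7: dominated by P1 (size 746≥466, commute 14≤31, walk score 59≥59).
P8: not dominated.
P9: not dominated.
P10: not dominated (best size).
P11: not dominated.
P12: dominated by P8 (size 983≥962, commute 20≤20, walk score 90≥65).

P1, P3, P6, P8, P9, P10, P11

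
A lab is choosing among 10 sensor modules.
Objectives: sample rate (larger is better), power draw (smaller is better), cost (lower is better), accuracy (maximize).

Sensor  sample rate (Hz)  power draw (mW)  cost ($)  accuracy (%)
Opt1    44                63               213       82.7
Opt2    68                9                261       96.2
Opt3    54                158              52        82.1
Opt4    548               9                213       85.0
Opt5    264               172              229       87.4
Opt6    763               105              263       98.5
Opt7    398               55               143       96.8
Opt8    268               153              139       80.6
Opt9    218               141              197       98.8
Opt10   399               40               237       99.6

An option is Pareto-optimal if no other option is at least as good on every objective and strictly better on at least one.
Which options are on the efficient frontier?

Opt2, Opt3, Opt4, Opt6, Opt7, Opt8, Opt9, Opt10

Opt1: dominated by Opt4 (sample rate 548≥44, power draw 9≤63, cost 213≤213, accuracy 85.0≥82.7).
Opt2: not dominated.
Opt3: not dominated (best cost).
Opt4: not dominated.
Opt5: dominated by Opt7 (sample rate 398≥264, power draw 55≤172, cost 143≤229, accuracy 96.8≥87.4).
Opt6: not dominated (best sample rate).
Opt7: not dominated.
Opt8: not dominated.
Opt9: not dominated.
Opt10: not dominated (best accuracy).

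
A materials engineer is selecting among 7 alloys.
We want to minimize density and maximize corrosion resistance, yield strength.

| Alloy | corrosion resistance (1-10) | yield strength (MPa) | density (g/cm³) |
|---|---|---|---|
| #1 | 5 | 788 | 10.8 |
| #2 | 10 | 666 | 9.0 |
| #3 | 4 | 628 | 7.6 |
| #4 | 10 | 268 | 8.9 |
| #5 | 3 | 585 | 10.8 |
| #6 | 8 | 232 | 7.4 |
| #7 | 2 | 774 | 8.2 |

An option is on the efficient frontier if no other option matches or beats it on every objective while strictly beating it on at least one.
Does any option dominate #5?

Yes

#1 vs #5: corrosion resistance 5≥3, yield strength 788≥585, density 10.8≤10.8 — #1 is at least as good on every objective and strictly better on at least one, so #1 dominates #5.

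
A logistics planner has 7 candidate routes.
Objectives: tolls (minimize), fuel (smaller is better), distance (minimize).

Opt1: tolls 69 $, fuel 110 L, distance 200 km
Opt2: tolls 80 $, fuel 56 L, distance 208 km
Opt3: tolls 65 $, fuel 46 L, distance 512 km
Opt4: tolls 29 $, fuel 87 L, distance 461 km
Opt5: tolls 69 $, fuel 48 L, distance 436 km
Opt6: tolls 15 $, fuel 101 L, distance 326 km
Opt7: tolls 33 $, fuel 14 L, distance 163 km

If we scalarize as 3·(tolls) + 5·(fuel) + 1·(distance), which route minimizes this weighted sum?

Opt1: 3·69 + 5·110 + 1·200 = 957
Opt2: 3·80 + 5·56 + 1·208 = 728
Opt3: 3·65 + 5·46 + 1·512 = 937
Opt4: 3·29 + 5·87 + 1·461 = 983
Opt5: 3·69 + 5·48 + 1·436 = 883
Opt6: 3·15 + 5·101 + 1·326 = 876
Opt7: 3·33 + 5·14 + 1·163 = 332
Lowest: Opt7 at 332.

Opt7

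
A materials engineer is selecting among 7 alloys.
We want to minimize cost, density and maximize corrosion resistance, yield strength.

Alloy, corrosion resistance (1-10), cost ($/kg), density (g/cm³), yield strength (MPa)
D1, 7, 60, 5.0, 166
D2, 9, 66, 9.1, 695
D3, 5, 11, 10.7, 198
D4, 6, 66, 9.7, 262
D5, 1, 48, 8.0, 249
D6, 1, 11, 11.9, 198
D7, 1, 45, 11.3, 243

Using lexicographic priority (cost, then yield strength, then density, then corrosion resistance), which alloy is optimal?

First minimize cost: best is 11, kept {D3, D6}.
Then maximize yield strength: best is 198, kept {D3, D6}.
Then minimize density: best is 10.7, kept {D3}.

D3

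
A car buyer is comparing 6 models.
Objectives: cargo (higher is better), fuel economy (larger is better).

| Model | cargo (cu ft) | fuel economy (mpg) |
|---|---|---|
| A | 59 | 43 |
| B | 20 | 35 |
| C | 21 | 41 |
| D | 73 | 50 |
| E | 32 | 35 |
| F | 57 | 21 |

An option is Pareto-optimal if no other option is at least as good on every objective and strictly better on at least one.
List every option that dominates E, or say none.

A, D

A: cargo 59≥32, fuel economy 43≥35 — dominates E.
D: cargo 73≥32, fuel economy 50≥35 — dominates E.
Others (B, C, F) are each worse than E on at least one objective.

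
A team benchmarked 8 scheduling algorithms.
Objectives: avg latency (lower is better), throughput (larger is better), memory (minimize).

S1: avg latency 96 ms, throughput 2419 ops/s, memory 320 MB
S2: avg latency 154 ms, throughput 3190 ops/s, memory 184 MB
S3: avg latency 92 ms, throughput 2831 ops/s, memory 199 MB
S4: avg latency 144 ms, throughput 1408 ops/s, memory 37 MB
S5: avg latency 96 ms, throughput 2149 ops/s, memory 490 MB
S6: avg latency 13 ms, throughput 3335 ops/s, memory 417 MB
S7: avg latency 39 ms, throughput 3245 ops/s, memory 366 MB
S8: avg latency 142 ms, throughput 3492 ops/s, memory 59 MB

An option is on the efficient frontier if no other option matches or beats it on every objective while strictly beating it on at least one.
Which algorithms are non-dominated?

S3, S4, S6, S7, S8

S1: dominated by S3 (avg latency 92≤96, throughput 2831≥2419, memory 199≤320).
S2: dominated by S8 (avg latency 142≤154, throughput 3492≥3190, memory 59≤184).
S3: not dominated.
S4: not dominated (best memory).
S5: dominated by S1 (avg latency 96≤96, throughput 2419≥2149, memory 320≤490).
S6: not dominated (best avg latency).
S7: not dominated.
S8: not dominated (best throughput).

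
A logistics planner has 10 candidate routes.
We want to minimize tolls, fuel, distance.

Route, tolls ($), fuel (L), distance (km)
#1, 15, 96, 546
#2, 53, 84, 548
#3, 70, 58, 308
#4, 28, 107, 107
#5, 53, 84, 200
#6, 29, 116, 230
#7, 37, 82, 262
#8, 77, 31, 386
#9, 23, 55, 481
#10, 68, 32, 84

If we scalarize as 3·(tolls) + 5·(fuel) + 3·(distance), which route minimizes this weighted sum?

#1: 3·15 + 5·96 + 3·546 = 2163
#2: 3·53 + 5·84 + 3·548 = 2223
#3: 3·70 + 5·58 + 3·308 = 1424
#4: 3·28 + 5·107 + 3·107 = 940
#5: 3·53 + 5·84 + 3·200 = 1179
#6: 3·29 + 5·116 + 3·230 = 1357
#7: 3·37 + 5·82 + 3·262 = 1307
#8: 3·77 + 5·31 + 3·386 = 1544
#9: 3·23 + 5·55 + 3·481 = 1787
#10: 3·68 + 5·32 + 3·84 = 616
Lowest: #10 at 616.

#10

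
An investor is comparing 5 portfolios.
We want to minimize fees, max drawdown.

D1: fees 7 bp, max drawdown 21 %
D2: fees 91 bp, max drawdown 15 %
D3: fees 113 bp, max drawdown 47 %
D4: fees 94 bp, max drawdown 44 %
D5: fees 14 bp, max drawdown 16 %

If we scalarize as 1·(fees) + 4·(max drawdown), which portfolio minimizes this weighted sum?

D5

D1: 1·7 + 4·21 = 91
D2: 1·91 + 4·15 = 151
D3: 1·113 + 4·47 = 301
D4: 1·94 + 4·44 = 270
D5: 1·14 + 4·16 = 78
Lowest: D5 at 78.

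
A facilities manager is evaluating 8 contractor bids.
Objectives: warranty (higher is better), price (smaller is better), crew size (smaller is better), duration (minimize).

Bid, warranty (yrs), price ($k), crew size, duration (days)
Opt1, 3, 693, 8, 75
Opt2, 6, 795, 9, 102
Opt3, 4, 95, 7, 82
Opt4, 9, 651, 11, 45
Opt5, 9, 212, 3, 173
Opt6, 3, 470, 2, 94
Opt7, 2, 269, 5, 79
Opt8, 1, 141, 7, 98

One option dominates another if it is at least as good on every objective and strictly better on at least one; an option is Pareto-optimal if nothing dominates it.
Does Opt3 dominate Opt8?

Yes

Opt3 vs Opt8: warranty 4≥1, price 95≤141, crew size 7≤7, duration 82≤98 — Opt3 is at least as good on every objective with at least one strict improvement.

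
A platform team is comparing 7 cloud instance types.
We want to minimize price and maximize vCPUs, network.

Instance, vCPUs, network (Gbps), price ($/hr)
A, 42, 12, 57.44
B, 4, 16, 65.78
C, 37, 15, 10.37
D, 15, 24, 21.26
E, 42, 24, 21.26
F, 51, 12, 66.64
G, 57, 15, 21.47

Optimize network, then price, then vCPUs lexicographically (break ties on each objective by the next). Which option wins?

E

First maximize network: best is 24, kept {D, E}.
Then minimize price: best is 21.26, kept {D, E}.
Then maximize vCPUs: best is 42, kept {E}.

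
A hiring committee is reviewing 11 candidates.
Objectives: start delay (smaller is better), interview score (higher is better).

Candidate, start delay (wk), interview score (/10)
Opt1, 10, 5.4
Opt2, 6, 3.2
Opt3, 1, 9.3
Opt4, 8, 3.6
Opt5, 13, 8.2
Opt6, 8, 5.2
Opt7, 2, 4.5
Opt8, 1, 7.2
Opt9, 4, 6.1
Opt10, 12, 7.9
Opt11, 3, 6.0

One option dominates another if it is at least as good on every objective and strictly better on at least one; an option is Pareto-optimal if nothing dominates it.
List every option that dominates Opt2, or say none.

Opt3: start delay 1≤6, interview score 9.3≥3.2 — dominates Opt2.
Opt7: start delay 2≤6, interview score 4.5≥3.2 — dominates Opt2.
Opt8: start delay 1≤6, interview score 7.2≥3.2 — dominates Opt2.
Opt9: start delay 4≤6, interview score 6.1≥3.2 — dominates Opt2.
Opt11: start delay 3≤6, interview score 6.0≥3.2 — dominates Opt2.
Others (Opt1, Opt4, Opt5, Opt6, Opt10) are each worse than Opt2 on at least one objective.

Opt3, Opt7, Opt8, Opt9, Opt11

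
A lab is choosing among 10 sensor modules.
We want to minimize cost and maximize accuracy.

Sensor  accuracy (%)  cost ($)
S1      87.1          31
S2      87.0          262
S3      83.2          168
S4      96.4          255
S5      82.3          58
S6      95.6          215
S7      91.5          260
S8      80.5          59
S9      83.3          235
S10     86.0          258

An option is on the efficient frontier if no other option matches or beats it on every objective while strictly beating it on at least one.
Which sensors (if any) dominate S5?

S1

S1: accuracy 87.1≥82.3, cost 31≤58 — dominates S5.
Others (S2, S3, S4, S6, S7, S8, S9, S10) are each worse than S5 on at least one objective.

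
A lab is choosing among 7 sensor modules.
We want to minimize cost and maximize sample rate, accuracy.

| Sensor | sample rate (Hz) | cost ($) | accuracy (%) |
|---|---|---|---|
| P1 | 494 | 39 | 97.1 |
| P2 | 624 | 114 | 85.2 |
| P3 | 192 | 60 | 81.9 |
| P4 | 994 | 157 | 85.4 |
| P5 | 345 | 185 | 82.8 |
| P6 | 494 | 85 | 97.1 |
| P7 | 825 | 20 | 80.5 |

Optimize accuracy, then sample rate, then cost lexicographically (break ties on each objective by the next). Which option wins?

P1

First maximize accuracy: best is 97.1, kept {P1, P6}.
Then maximize sample rate: best is 494, kept {P1, P6}.
Then minimize cost: best is 39, kept {P1}.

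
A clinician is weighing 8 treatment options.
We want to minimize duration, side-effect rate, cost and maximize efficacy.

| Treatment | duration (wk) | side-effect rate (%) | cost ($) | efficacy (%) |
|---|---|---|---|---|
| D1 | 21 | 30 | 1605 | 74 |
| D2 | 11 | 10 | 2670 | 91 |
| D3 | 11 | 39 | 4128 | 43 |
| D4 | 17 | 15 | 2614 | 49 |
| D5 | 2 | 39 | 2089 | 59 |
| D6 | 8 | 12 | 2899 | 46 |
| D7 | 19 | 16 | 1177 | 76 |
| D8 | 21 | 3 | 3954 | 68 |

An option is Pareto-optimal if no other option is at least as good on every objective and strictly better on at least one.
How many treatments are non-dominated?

6

D1: dominated by D7 (duration 19≤21, side-effect rate 16≤30, cost 1177≤1605, efficacy 76≥74).
D2: not dominated (best efficacy).
D3: dominated by D2 (duration 11≤11, side-effect rate 10≤39, cost 2670≤4128, efficacy 91≥43).
D4: not dominated.
D5: not dominated (best duration).
D6: not dominated.
D7: not dominated (best cost).
D8: not dominated (best side-effect rate).
Pareto-optimal: D2, D4, D5, D6, D7, D8 → 6.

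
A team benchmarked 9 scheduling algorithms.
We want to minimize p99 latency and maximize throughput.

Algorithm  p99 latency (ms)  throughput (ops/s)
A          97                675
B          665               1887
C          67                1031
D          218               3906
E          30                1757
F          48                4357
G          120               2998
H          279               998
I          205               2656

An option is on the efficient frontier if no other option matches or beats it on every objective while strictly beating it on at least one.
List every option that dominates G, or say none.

F

F: p99 latency 48≤120, throughput 4357≥2998 — dominates G.
Others (A, B, C, D, E, H, I) are each worse than G on at least one objective.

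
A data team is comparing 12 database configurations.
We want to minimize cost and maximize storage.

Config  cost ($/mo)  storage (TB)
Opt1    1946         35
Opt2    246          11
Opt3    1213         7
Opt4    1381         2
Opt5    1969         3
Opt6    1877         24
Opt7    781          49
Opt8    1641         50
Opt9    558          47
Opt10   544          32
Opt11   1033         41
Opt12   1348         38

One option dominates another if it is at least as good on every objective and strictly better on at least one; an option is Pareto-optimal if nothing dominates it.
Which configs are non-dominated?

Opt2, Opt7, Opt8, Opt9, Opt10

Opt1: dominated by Opt7 (cost 781≤1946, storage 49≥35).
Opt2: not dominated (best cost).
Opt3: dominated by Opt2 (cost 246≤1213, storage 11≥7).
Opt4: dominated by Opt2 (cost 246≤1381, storage 11≥2).
Opt5: dominated by Opt1 (cost 1946≤1969, storage 35≥3).
Opt6: dominated by Opt7 (cost 781≤1877, storage 49≥24).
Opt7: not dominated.
Opt8: not dominated (best storage).
Opt9: not dominated.
Opt10: not dominated.
Opt11: dominated by Opt7 (cost 781≤1033, storage 49≥41).
Opt12: dominated by Opt7 (cost 781≤1348, storage 49≥38).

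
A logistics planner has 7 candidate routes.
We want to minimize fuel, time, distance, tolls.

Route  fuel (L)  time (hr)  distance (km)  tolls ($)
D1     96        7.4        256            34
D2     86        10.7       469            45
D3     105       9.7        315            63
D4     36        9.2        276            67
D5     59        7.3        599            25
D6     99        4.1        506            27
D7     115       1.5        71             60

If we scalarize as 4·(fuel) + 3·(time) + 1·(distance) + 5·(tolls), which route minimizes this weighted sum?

D1: 4·96 + 3·7.4 + 1·256 + 5·34 = 832.2
D2: 4·86 + 3·10.7 + 1·469 + 5·45 = 1070.1
D3: 4·105 + 3·9.7 + 1·315 + 5·63 = 1079.1
D4: 4·36 + 3·9.2 + 1·276 + 5·67 = 782.6
D5: 4·59 + 3·7.3 + 1·599 + 5·25 = 981.9
D6: 4·99 + 3·4.1 + 1·506 + 5·27 = 1049.3
D7: 4·115 + 3·1.5 + 1·71 + 5·60 = 835.5
Lowest: D4 at 782.6.

D4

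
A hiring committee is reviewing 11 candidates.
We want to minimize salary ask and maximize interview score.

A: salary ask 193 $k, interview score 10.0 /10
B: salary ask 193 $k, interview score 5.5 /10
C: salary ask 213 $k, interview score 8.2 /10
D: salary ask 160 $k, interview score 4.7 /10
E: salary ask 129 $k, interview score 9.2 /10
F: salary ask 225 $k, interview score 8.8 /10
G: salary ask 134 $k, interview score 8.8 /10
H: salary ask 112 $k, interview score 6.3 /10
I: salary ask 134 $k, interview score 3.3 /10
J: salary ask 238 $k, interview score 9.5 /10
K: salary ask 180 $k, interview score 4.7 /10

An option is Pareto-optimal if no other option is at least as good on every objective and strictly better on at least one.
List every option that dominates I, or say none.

E, G, H

E: salary ask 129≤134, interview score 9.2≥3.3 — dominates I.
G: salary ask 134≤134, interview score 8.8≥3.3 — dominates I.
H: salary ask 112≤134, interview score 6.3≥3.3 — dominates I.
Others (A, B, C, D, F, J, K) are each worse than I on at least one objective.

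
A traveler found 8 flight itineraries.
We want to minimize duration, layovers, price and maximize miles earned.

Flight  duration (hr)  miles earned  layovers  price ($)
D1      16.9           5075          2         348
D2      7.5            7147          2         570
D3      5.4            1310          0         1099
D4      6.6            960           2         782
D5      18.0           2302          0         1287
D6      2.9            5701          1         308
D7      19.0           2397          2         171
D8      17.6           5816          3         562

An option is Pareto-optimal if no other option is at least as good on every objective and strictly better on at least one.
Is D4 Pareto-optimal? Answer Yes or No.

No

D6 vs D4: duration 2.9≤6.6, miles earned 5701≥960, layovers 1≤2, price 308≤782 — D6 is at least as good on every objective and strictly better on at least one, so D6 dominates D4.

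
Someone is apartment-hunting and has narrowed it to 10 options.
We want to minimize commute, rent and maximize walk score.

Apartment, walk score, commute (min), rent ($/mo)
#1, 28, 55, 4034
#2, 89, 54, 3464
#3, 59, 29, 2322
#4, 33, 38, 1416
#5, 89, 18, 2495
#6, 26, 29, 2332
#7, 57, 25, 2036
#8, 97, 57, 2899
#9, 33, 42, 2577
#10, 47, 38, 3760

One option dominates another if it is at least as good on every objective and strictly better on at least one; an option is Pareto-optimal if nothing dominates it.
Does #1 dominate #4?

#1 vs #4: #1 is worse on walk score (28 vs 33), so it does not dominate #4.

No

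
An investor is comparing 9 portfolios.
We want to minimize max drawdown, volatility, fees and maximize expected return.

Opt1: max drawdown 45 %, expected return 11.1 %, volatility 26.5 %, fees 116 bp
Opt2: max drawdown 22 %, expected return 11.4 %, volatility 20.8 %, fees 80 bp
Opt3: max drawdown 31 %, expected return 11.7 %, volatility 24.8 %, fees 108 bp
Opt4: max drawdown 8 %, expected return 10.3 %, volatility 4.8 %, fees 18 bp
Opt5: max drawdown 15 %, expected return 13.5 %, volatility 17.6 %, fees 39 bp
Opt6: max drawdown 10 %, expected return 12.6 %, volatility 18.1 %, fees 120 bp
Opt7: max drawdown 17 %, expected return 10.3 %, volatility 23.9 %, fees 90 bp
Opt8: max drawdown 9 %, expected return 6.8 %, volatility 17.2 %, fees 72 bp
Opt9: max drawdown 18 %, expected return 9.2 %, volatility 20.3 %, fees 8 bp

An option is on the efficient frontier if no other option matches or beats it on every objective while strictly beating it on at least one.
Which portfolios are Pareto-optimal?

Opt4, Opt5, Opt6, Opt9

Opt1: dominated by Opt2 (max drawdown 22≤45, expected return 11.4≥11.1, volatility 20.8≤26.5, fees 80≤116).
Opt2: dominated by Opt5 (max drawdown 15≤22, expected return 13.5≥11.4, volatility 17.6≤20.8, fees 39≤80).
Opt3: dominated by Opt5 (max drawdown 15≤31, expected return 13.5≥11.7, volatility 17.6≤24.8, fees 39≤108).
Opt4: not dominated (best max drawdown).
Opt5: not dominated (best expected return).
Opt6: not dominated.
Opt7: dominated by Opt4 (max drawdown 8≤17, expected return 10.3≥10.3, volatility 4.8≤23.9, fees 18≤90).
Opt8: dominated by Opt4 (max drawdown 8≤9, expected return 10.3≥6.8, volatility 4.8≤17.2, fees 18≤72).
Opt9: not dominated (best fees).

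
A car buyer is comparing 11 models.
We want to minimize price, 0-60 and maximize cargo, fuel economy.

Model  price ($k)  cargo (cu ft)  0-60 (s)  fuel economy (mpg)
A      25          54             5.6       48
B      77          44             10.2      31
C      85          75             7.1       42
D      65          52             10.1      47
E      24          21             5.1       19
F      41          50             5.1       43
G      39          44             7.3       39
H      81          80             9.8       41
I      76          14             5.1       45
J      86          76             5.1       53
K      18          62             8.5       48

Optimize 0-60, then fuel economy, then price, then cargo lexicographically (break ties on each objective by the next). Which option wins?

First minimize 0-60: best is 5.1, kept {E, F, I, J}.
Then maximize fuel economy: best is 53, kept {J}.

J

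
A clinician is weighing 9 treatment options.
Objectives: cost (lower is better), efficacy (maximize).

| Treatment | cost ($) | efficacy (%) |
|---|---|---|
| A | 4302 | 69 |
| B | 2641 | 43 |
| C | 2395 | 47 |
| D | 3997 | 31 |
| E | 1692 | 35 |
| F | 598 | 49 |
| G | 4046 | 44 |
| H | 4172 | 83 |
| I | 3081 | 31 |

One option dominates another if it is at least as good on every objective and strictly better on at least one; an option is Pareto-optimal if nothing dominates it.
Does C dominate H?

No

C vs H: C is worse on efficacy (47 vs 83), so it does not dominate H.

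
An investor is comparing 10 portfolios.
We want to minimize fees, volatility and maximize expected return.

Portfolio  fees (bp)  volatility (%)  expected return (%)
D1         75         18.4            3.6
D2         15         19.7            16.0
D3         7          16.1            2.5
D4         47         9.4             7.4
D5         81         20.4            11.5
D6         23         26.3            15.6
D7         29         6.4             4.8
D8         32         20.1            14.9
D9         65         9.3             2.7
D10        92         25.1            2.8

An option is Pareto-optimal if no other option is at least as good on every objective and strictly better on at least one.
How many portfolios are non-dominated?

4

D1: dominated by D4 (fees 47≤75, volatility 9.4≤18.4, expected return 7.4≥3.6).
D2: not dominated (best expected return).
D3: not dominated (best fees).
D4: not dominated.
D5: dominated by D2 (fees 15≤81, volatility 19.7≤20.4, expected return 16.0≥11.5).
D6: dominated by D2 (fees 15≤23, volatility 19.7≤26.3, expected return 16.0≥15.6).
D7: not dominated (best volatility).
D8: dominated by D2 (fees 15≤32, volatility 19.7≤20.1, expected return 16.0≥14.9).
D9: dominated by D7 (fees 29≤65, volatility 6.4≤9.3, expected return 4.8≥2.7).
D10: dominated by D1 (fees 75≤92, volatility 18.4≤25.1, expected return 3.6≥2.8).
Pareto-optimal: D2, D3, D4, D7 → 4.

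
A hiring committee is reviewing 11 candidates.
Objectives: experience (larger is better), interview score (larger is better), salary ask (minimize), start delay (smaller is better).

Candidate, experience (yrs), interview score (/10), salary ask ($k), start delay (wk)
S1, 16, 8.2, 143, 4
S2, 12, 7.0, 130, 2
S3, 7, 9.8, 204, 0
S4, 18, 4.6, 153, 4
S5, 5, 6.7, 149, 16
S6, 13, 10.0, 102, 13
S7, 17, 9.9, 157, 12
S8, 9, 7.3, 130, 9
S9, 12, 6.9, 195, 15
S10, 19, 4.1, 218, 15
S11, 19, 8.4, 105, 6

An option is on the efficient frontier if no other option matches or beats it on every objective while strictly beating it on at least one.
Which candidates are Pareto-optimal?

S1: not dominated.
S2: not dominated.
S3: not dominated (best start delay).
S4: not dominated.
S5: dominated by S1 (experience 16≥5, interview score 8.2≥6.7, salary ask 143≤149, start delay 4≤16).
S6: not dominated (best interview score).
S7: not dominated.
S8: dominated by S11 (experience 19≥9, interview score 8.4≥7.3, salary ask 105≤130, start delay 6≤9).
S9: dominated by S1 (experience 16≥12, interview score 8.2≥6.9, salary ask 143≤195, start delay 4≤15).
S10: dominated by S11 (experience 19≥19, interview score 8.4≥4.1, salary ask 105≤218, start delay 6≤15).
S11: not dominated.

S1, S2, S3, S4, S6, S7, S11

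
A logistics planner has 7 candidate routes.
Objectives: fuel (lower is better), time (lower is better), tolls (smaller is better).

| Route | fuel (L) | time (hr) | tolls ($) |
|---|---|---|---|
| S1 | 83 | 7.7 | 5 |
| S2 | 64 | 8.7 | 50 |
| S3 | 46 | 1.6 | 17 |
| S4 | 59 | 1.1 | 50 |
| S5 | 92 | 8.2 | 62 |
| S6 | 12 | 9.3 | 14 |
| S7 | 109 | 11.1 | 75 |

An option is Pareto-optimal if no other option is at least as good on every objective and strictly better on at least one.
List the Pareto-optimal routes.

S1, S3, S4, S6

S1: not dominated (best tolls).
S2: dominated by S3 (fuel 46≤64, time 1.6≤8.7, tolls 17≤50).
S3: not dominated.
S4: not dominated (best time).
S5: dominated by S1 (fuel 83≤92, time 7.7≤8.2, tolls 5≤62).
S6: not dominated (best fuel).
S7: dominated by S1 (fuel 83≤109, time 7.7≤11.1, tolls 5≤75).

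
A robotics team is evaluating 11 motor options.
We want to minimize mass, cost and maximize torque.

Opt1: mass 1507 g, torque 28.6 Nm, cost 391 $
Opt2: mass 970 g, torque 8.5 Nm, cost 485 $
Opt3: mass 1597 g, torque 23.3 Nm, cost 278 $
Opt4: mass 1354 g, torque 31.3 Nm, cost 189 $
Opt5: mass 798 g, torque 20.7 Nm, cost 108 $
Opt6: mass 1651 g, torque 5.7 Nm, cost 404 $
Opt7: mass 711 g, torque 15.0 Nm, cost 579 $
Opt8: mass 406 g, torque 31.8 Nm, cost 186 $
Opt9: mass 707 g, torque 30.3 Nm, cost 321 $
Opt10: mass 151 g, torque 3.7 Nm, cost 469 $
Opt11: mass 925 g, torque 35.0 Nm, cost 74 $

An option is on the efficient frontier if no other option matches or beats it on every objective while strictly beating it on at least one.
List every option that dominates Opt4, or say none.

Opt8: mass 406≤1354, torque 31.8≥31.3, cost 186≤189 — dominates Opt4.
Opt11: mass 925≤1354, torque 35.0≥31.3, cost 74≤189 — dominates Opt4.
Others (Opt1, Opt2, Opt3, Opt5, Opt6, Opt7, Opt9, Opt10) are each worse than Opt4 on at least one objective.

Opt8, Opt11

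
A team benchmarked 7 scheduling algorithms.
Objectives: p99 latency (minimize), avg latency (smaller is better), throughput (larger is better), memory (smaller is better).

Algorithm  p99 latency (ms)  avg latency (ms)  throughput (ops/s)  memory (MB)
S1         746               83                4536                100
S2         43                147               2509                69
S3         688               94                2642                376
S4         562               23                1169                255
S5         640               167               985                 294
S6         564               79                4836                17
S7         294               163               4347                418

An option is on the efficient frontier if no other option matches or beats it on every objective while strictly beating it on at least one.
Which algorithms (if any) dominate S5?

S2, S4, S6

S2: p99 latency 43≤640, avg latency 147≤167, throughput 2509≥985, memory 69≤294 — dominates S5.
S4: p99 latency 562≤640, avg latency 23≤167, throughput 1169≥985, memory 255≤294 — dominates S5.
S6: p99 latency 564≤640, avg latency 79≤167, throughput 4836≥985, memory 17≤294 — dominates S5.
Others (S1, S3, S7) are each worse than S5 on at least one objective.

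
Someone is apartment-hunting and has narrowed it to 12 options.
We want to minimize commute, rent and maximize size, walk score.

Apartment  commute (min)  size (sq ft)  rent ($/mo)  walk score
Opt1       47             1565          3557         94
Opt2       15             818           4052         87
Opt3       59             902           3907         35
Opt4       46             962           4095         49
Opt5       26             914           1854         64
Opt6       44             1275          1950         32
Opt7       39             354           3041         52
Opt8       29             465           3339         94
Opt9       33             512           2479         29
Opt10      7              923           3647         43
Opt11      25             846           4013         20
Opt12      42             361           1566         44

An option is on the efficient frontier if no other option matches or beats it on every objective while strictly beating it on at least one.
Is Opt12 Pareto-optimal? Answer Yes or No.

Opt1: worse on commute (47 vs 42).
Opt2: worse on rent (4052 vs 1566).
Opt3: worse on commute (59 vs 42).
Opt4: worse on commute (46 vs 42).
Opt5: worse on rent (1854 vs 1566).
Opt6: worse on commute (44 vs 42).
Opt7: worse on size (354 vs 361).
Opt8: worse on rent (3339 vs 1566).
Opt9: worse on rent (2479 vs 1566).
Opt10: worse on rent (3647 vs 1566).
Opt11: worse on rent (4013 vs 1566).
No option is at least as good as Opt12 on every objective and strictly better on one.

Yes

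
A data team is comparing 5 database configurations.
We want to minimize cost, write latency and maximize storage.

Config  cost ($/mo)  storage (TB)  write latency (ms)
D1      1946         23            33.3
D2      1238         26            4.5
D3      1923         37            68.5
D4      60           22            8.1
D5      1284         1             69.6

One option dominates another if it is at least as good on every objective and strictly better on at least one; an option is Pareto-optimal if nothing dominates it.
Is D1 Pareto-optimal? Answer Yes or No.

D2 vs D1: cost 1238≤1946, storage 26≥23, write latency 4.5≤33.3 — D2 is at least as good on every objective and strictly better on at least one, so D2 dominates D1.

No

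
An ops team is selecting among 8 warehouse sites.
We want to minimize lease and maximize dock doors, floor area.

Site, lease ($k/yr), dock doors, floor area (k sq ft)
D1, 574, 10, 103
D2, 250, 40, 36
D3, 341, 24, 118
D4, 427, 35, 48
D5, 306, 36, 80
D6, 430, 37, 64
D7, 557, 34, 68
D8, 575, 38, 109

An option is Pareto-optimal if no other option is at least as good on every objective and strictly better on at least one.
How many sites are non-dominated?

D1: dominated by D3 (lease 341≤574, dock doors 24≥10, floor area 118≥103).
D2: not dominated (best lease).
D3: not dominated (best floor area).
D4: dominated by D5 (lease 306≤427, dock doors 36≥35, floor area 80≥48).
D5: not dominated.
D6: not dominated.
D7: dominated by D5 (lease 306≤557, dock doors 36≥34, floor area 80≥68).
D8: not dominated.
Pareto-optimal: D2, D3, D5, D6, D8 → 5.

5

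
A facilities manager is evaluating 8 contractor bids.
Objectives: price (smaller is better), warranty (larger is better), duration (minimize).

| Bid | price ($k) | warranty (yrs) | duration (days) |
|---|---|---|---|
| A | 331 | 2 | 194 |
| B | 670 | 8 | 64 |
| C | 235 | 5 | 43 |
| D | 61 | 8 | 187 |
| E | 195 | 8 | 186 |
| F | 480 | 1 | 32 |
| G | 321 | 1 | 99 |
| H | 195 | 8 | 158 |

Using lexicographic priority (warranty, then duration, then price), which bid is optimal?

First maximize warranty: best is 8, kept {B, D, E, H}.
Then minimize duration: best is 64, kept {B}.

B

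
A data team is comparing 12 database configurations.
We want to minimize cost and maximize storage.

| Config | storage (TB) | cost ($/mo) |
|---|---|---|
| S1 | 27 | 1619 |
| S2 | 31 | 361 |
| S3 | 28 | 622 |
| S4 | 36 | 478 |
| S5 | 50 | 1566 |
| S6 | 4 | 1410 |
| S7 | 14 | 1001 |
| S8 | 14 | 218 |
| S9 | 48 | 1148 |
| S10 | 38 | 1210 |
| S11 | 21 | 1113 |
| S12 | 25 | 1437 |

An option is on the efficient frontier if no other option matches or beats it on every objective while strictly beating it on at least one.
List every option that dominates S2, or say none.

none

S1: worse on storage (27 vs 31).
S3: worse on storage (28 vs 31).
S4: worse on cost (478 vs 361).
S5: worse on cost (1566 vs 361).
S6: worse on storage (4 vs 31).
S7: worse on storage (14 vs 31).
S8: worse on storage (14 vs 31).
S9: worse on cost (1148 vs 361).
S10: worse on cost (1210 vs 361).
S11: worse on storage (21 vs 31).
S12: worse on storage (25 vs 31).
No option dominates S2.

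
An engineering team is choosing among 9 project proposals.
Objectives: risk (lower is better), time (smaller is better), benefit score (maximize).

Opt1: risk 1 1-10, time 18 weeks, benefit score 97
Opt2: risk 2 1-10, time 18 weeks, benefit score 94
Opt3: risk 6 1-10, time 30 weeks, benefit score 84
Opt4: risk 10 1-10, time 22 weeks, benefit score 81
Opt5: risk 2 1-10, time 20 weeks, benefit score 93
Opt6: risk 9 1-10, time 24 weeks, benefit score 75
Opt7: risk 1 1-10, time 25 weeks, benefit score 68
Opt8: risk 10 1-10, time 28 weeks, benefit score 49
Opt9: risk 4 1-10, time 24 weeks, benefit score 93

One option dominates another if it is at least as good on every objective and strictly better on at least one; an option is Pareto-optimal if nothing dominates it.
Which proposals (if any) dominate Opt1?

none

Opt2: worse on risk (2 vs 1).
Opt3: worse on risk (6 vs 1).
Opt4: worse on risk (10 vs 1).
Opt5: worse on risk (2 vs 1).
Opt6: worse on risk (9 vs 1).
Opt7: worse on time (25 vs 18).
Opt8: worse on risk (10 vs 1).
Opt9: worse on risk (4 vs 1).
No option dominates Opt1.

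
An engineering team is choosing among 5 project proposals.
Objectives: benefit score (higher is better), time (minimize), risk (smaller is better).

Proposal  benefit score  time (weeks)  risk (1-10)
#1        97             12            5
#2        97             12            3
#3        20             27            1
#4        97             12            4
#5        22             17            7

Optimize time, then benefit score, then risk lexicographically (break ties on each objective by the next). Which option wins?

First minimize time: best is 12, kept {#1, #2, #4}.
Then maximize benefit score: best is 97, kept {#1, #2, #4}.
Then minimize risk: best is 3, kept {#2}.

#2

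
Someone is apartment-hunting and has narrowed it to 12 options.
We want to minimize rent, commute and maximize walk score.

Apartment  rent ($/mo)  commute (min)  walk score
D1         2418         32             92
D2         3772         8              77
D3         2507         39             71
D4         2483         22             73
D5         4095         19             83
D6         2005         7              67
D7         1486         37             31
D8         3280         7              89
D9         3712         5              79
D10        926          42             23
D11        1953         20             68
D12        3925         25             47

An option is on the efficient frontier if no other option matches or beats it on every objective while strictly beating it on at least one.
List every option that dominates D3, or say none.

D1, D4

D1: rent 2418≤2507, commute 32≤39, walk score 92≥71 — dominates D3.
D4: rent 2483≤2507, commute 22≤39, walk score 73≥71 — dominates D3.
Others (D2, D5, D6, D7, D8, D9, D10, D11, D12) are each worse than D3 on at least one objective.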